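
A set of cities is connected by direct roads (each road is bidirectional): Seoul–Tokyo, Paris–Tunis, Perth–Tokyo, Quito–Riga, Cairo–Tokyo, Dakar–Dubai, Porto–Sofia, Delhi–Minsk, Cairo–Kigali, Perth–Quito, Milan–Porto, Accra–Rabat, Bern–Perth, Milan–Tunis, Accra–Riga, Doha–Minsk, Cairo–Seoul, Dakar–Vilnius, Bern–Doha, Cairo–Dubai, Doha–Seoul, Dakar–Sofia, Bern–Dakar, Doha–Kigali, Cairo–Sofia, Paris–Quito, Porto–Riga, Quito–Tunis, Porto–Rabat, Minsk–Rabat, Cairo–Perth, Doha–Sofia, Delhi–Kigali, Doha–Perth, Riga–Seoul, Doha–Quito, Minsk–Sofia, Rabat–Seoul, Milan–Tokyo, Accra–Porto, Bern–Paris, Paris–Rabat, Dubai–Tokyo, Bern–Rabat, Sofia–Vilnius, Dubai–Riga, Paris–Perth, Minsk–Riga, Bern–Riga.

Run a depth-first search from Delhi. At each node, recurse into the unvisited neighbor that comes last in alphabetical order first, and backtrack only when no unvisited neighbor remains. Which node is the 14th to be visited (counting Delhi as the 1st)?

Porto

Visit Delhi
Delhi → Minsk
Minsk → Sofia
Sofia → Vilnius
Vilnius → Dakar
Dakar → Dubai
Dubai → Tokyo
Tokyo → Seoul
Seoul → Riga
Riga → Quito
Quito → Tunis
Tunis → Paris
Paris → Rabat
Rabat → Porto
Porto → Milan
Porto → Accra
Rabat → Bern
Bern → Perth
Perth → Doha
Doha → Kigali
Kigali → Cairo

Visit order: Delhi, Minsk, Sofia, Vilnius, Dakar, Dubai, Tokyo, Seoul, Riga, Quito, Tunis, Paris, Rabat, Porto, Milan, Accra, Bern, Perth, Doha, Kigali, Cairo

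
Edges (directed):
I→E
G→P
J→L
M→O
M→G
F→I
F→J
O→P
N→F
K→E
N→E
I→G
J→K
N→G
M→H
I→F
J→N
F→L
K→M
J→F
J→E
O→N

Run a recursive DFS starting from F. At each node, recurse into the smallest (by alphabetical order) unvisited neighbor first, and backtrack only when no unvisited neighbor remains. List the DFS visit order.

F, I, E, G, P, J, K, M, H, O, N, L

Visit F
F → I
I → E
I → G
G → P
F → J
J → K
K → M
M → H
M → O
O → N
J → L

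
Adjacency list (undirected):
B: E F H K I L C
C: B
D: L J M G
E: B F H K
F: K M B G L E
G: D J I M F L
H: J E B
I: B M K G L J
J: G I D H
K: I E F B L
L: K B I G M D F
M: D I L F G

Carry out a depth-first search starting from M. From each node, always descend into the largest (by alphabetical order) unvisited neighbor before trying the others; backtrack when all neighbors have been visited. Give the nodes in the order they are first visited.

M -> L -> K -> I -> J -> H -> E -> F -> G -> D -> B -> C

Visit M
M → L
L → K
K → I
I → J
J → H
H → E
E → F
F → G
G → D
F → B
B → C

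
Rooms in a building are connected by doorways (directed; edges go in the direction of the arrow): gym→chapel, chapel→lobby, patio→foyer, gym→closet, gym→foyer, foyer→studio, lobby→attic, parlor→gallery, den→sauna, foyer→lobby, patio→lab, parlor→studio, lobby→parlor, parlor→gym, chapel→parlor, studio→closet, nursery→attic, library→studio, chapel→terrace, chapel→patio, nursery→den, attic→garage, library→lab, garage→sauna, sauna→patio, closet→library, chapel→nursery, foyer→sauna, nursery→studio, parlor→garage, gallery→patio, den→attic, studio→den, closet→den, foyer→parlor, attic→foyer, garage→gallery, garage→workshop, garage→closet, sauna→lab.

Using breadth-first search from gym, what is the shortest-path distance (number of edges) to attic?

3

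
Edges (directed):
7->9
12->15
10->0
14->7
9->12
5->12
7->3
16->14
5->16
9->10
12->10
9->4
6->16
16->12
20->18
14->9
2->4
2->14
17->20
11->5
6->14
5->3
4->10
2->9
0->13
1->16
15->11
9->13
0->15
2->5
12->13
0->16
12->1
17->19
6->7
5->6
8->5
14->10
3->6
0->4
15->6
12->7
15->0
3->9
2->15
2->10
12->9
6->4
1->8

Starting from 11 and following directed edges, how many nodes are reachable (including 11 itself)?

16

BFS from 11 visits: 11, 5, 16, 12, 6, 3, 14, 15, 13, 10, 9, 7, 1, 4, 0, 8
Reachable nodes: 16 of 21 total.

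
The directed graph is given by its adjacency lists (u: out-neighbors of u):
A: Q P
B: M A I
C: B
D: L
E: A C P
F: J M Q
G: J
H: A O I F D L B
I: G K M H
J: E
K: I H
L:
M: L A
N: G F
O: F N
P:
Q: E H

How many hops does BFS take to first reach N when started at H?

Level 0: H
Level 1: A, B, D, F, I, L, O
Level 2: G, J, K, M, N, P, Q
Level 3: E
Level 4: C
N first appears at level 2.

2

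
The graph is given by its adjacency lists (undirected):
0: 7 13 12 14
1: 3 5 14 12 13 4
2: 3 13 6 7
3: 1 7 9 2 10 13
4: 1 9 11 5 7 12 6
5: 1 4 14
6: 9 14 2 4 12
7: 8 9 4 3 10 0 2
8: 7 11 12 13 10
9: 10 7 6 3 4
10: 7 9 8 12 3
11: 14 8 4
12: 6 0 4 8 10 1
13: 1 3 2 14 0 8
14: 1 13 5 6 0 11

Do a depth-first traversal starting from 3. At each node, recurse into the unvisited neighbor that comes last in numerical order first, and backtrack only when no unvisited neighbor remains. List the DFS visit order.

3, 13, 14, 11, 8, 12, 10, 9, 7, 4, 6, 2, 5, 1, 0

Visit 3
3 → 13
13 → 14
14 → 11
11 → 8
8 → 12
12 → 10
10 → 9
9 → 7
7 → 4
4 → 6
6 → 2
4 → 5
5 → 1
7 → 0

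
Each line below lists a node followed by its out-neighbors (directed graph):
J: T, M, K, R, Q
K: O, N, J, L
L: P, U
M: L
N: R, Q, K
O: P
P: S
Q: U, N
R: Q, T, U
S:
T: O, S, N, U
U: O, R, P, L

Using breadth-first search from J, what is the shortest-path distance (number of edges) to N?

2

Level 0: J
Level 1: K, M, Q, R, T
Level 2: L, N, O, S, U
Level 3: P
N first appears at level 2.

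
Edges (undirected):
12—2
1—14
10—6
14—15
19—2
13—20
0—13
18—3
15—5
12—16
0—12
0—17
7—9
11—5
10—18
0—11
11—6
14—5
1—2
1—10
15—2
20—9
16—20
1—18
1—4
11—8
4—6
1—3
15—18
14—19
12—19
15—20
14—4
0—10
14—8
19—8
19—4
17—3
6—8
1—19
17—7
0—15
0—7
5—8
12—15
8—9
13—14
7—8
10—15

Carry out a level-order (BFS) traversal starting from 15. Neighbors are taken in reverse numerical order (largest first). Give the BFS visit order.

15, 20, 18, 14, 12, 10, 5, 2, 0, 16, 13, 9, 3, 1, 19, 8, 4, 6, 11, 17, 7

Visit 15; enqueue 20, 18, 14, 12, 10, 5, 2, 0 → queue [20, 18, 14, 12, 10, 5, 2, 0]
Visit 20; enqueue 16, 13, 9 → queue [18, 14, 12, 10, 5, 2, 0, 16, 13, 9]
Visit 18; enqueue 3, 1 → queue [14, 12, 10, 5, 2, 0, 16, 13, 9, 3, 1]
Visit 14; enqueue 19, 8, 4 → queue [12, 10, 5, 2, 0, 16, 13, 9, 3, 1, 19, 8, 4]
Visit 12 → queue [10, 5, 2, 0, 16, 13, 9, 3, 1, 19, 8, 4]
Visit 10; enqueue 6 → queue [5, 2, 0, 16, 13, 9, 3, 1, 19, 8, 4, 6]
Visit 5; enqueue 11 → queue [2, 0, 16, 13, 9, 3, 1, 19, 8, 4, 6, 11]
Visit 2 → queue [0, 16, 13, 9, 3, 1, 19, 8, 4, 6, 11]
Visit 0; enqueue 17, 7 → queue [16, 13, 9, 3, 1, 19, 8, 4, 6, 11, 17, 7]
Visit 16 → queue [13, 9, 3, 1, 19, 8, 4, 6, 11, 17, 7]
Visit 13 → queue [9, 3, 1, 19, 8, 4, 6, 11, 17, 7]
Visit 9 → queue [3, 1, 19, 8, 4, 6, 11, 17, 7]
Visit 3 → queue [1, 19, 8, 4, 6, 11, 17, 7]
Visit 1 → queue [19, 8, 4, 6, 11, 17, 7]
Visit 19 → queue [8, 4, 6, 11, 17, 7]
Visit 8 → queue [4, 6, 11, 17, 7]
Visit 4 → queue [6, 11, 17, 7]
Visit 6 → queue [11, 17, 7]
Visit 11 → queue [17, 7]
Visit 17 → queue [7]
Visit 7 → queue []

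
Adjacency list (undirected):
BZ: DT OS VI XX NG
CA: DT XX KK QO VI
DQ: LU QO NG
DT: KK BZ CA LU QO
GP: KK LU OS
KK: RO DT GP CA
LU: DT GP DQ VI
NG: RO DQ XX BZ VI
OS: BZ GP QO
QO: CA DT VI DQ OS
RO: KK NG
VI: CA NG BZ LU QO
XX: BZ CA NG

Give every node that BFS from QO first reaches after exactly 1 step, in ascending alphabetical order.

Level 0: QO
Level 1: CA, DQ, DT, OS, VI
Level 2: BZ, GP, KK, LU, NG, XX
Level 3: RO

CA, DQ, DT, OS, VI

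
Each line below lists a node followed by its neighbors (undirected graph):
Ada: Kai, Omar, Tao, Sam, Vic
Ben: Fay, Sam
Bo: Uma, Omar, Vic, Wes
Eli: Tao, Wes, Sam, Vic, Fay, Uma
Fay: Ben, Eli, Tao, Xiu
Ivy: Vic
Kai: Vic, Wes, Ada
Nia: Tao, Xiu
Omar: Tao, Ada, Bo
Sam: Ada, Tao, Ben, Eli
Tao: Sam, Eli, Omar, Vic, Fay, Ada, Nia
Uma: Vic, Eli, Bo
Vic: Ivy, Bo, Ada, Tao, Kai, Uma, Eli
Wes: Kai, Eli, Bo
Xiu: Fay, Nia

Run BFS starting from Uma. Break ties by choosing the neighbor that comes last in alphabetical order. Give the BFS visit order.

Uma -> Vic -> Eli -> Bo -> Tao -> Kai -> Ivy -> Ada -> Wes -> Sam -> Fay -> Omar -> Nia -> Ben -> Xiu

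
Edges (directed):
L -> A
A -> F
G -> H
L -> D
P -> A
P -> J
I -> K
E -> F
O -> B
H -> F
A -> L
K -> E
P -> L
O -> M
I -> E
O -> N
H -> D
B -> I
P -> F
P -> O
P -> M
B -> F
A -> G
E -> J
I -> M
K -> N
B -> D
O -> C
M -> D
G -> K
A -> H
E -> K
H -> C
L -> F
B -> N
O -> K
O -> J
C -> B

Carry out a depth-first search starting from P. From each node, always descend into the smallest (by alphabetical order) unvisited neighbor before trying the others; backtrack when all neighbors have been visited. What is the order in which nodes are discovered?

P -> A -> F -> G -> H -> C -> B -> D -> I -> E -> J -> K -> N -> M -> L -> O

Visit P
P → A
A → F
A → G
G → H
H → C
C → B
B → D
B → I
I → E
E → J
E → K
K → N
I → M
A → L
P → O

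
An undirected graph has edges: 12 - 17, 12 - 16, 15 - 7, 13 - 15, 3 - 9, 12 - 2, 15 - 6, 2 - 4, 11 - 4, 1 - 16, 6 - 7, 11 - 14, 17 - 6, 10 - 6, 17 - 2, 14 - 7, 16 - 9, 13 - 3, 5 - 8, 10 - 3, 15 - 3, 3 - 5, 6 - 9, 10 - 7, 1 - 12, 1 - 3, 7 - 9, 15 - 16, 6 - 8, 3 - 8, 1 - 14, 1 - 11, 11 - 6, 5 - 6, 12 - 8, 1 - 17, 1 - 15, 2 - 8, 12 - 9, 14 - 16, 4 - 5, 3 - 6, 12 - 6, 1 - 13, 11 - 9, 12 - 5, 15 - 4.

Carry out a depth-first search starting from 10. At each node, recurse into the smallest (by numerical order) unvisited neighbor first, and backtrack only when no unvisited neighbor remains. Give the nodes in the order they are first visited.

10 -> 3 -> 1 -> 11 -> 4 -> 2 -> 8 -> 5 -> 6 -> 7 -> 9 -> 12 -> 16 -> 14 -> 15 -> 13 -> 17

Visit 10
10 → 3
3 → 1
1 → 11
11 → 4
4 → 2
2 → 8
8 → 5
5 → 6
6 → 7
7 → 9
9 → 12
12 → 16
16 → 14
16 → 15
15 → 13
12 → 17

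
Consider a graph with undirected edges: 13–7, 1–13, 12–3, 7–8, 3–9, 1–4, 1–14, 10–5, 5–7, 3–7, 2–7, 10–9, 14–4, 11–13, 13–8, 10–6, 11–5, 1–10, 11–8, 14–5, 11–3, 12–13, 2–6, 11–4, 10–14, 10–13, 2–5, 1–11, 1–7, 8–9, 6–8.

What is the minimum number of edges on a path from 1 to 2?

2

Level 0: 1
Level 1: 4, 7, 10, 11, 13, 14
Level 2: 2, 3, 5, 6, 8, 9, 12
2 first appears at level 2.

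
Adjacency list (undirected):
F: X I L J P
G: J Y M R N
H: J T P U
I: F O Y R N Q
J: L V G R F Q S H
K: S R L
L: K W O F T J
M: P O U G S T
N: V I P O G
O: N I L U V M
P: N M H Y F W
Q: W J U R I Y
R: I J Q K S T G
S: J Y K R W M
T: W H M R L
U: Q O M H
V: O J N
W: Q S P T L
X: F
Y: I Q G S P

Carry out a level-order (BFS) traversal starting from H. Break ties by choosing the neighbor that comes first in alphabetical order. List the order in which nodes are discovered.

Visit H; enqueue J, P, T, U → queue [J, P, T, U]
Visit J; enqueue F, G, L, Q, R, S, V → queue [P, T, U, F, G, L, Q, R, S, V]
Visit P; enqueue M, N, W, Y → queue [T, U, F, G, L, Q, R, S, V, M, N, W, Y]
Visit T → queue [U, F, G, L, Q, R, S, V, M, N, W, Y]
Visit U; enqueue O → queue [F, G, L, Q, R, S, V, M, N, W, Y, O]
Visit F; enqueue I, X → queue [G, L, Q, R, S, V, M, N, W, Y, O, I, X]
Visit G → queue [L, Q, R, S, V, M, N, W, Y, O, I, X]
Visit L; enqueue K → queue [Q, R, S, V, M, N, W, Y, O, I, X, K]
Visit Q → queue [R, S, V, M, N, W, Y, O, I, X, K]
Visit R → queue [S, V, M, N, W, Y, O, I, X, K]
Visit S → queue [V, M, N, W, Y, O, I, X, K]
Visit V → queue [M, N, W, Y, O, I, X, K]
Visit M → queue [N, W, Y, O, I, X, K]
Visit N → queue [W, Y, O, I, X, K]
Visit W → queue [Y, O, I, X, K]
Visit Y → queue [O, I, X, K]
Visit O → queue [I, X, K]
Visit I → queue [X, K]
Visit X → queue [K]
Visit K → queue []

H → J → P → T → U → F → G → L → Q → R → S → V → M → N → W → Y → O → I → X → K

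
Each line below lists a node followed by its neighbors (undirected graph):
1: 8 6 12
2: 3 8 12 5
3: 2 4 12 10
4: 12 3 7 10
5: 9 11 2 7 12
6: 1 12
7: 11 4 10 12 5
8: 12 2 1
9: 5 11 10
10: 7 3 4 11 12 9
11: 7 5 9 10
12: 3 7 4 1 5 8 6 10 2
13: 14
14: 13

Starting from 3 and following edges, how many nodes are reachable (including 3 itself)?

BFS from 3 visits: 3, 2, 4, 12, 10, 8, 5, 7, 1, 6, 11, 9
Reachable nodes: 12 of 14 total.

12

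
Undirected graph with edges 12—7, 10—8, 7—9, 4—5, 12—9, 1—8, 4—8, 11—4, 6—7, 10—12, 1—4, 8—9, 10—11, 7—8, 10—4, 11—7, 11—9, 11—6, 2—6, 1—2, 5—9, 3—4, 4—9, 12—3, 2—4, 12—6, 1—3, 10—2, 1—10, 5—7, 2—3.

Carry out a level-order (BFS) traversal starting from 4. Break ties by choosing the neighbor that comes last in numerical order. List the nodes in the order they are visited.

4 → 11 → 10 → 9 → 8 → 5 → 3 → 2 → 1 → 7 → 6 → 12

Visit 4; enqueue 11, 10, 9, 8, 5, 3, 2, 1 → queue [11, 10, 9, 8, 5, 3, 2, 1]
Visit 11; enqueue 7, 6 → queue [10, 9, 8, 5, 3, 2, 1, 7, 6]
Visit 10; enqueue 12 → queue [9, 8, 5, 3, 2, 1, 7, 6, 12]
Visit 9 → queue [8, 5, 3, 2, 1, 7, 6, 12]
Visit 8 → queue [5, 3, 2, 1, 7, 6, 12]
Visit 5 → queue [3, 2, 1, 7, 6, 12]
Visit 3 → queue [2, 1, 7, 6, 12]
Visit 2 → queue [1, 7, 6, 12]
Visit 1 → queue [7, 6, 12]
Visit 7 → queue [6, 12]
Visit 6 → queue [12]
Visit 12 → queue []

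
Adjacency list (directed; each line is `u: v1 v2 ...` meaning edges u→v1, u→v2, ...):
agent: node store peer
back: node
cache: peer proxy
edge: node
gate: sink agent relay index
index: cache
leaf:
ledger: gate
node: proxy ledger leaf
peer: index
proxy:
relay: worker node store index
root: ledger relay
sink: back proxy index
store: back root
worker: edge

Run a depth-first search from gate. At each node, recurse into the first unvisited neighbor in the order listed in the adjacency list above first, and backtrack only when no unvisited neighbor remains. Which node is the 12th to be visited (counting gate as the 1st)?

store

Visit gate
gate → sink
sink → back
back → node
node → proxy
node → ledger
node → leaf
sink → index
index → cache
cache → peer
gate → agent
agent → store
store → root
root → relay
relay → worker
worker → edge

Visit order: gate, sink, back, node, proxy, ledger, leaf, index, cache, peer, agent, store, root, relay, worker, edge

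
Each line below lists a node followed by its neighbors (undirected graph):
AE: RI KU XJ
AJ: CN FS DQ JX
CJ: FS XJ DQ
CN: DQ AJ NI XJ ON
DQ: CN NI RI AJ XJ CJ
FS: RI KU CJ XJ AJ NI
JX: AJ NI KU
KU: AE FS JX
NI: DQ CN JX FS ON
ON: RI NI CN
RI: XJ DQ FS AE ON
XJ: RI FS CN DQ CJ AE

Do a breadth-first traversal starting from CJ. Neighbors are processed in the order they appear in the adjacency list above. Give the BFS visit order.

Visit CJ; enqueue FS, XJ, DQ → queue [FS, XJ, DQ]
Visit FS; enqueue RI, KU, AJ, NI → queue [XJ, DQ, RI, KU, AJ, NI]
Visit XJ; enqueue CN, AE → queue [DQ, RI, KU, AJ, NI, CN, AE]
Visit DQ → queue [RI, KU, AJ, NI, CN, AE]
Visit RI; enqueue ON → queue [KU, AJ, NI, CN, AE, ON]
Visit KU; enqueue JX → queue [AJ, NI, CN, AE, ON, JX]
Visit AJ → queue [NI, CN, AE, ON, JX]
Visit NI → queue [CN, AE, ON, JX]
Visit CN → queue [AE, ON, JX]
Visit AE → queue [ON, JX]
Visit ON → queue [JX]
Visit JX → queue []

CJ → FS → XJ → DQ → RI → KU → AJ → NI → CN → AE → ON → JX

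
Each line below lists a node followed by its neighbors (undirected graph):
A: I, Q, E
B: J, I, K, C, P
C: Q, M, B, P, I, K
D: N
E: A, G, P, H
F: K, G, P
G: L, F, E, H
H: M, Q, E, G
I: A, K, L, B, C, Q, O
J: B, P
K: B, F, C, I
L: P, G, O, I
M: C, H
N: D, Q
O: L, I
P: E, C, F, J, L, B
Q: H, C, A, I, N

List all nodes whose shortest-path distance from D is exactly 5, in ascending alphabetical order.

F, J

Level 0: D
Level 1: N
Level 2: Q
Level 3: A, C, H, I
Level 4: B, E, G, K, L, M, O, P
Level 5: F, J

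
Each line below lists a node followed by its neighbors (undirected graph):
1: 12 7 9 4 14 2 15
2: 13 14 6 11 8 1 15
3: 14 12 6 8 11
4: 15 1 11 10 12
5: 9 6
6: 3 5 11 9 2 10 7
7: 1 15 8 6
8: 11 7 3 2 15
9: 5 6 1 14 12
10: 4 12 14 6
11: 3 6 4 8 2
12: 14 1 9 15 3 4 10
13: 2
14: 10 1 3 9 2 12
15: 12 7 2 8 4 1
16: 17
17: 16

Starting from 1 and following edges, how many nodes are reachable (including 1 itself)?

15

BFS from 1 visits: 1, 15, 14, 12, 9, 7, 4, 2, 8, 10, 3, 6, 5, 11, 13
Reachable nodes: 15 of 17 total.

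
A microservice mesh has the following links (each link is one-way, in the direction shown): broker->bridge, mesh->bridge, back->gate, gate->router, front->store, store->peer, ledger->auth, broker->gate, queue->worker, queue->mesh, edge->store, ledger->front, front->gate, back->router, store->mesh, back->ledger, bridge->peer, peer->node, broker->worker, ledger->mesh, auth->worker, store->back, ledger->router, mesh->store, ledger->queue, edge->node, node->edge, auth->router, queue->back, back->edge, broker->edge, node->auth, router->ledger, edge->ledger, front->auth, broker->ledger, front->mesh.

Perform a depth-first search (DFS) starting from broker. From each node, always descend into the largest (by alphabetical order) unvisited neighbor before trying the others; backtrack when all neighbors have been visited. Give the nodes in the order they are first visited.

Visit broker
broker → worker
broker → ledger
ledger → router
ledger → queue
queue → mesh
mesh → store
store → peer
peer → node
node → edge
node → auth
store → back
back → gate
mesh → bridge
ledger → front

broker → worker → ledger → router → queue → mesh → store → peer → node → edge → auth → back → gate → bridge → front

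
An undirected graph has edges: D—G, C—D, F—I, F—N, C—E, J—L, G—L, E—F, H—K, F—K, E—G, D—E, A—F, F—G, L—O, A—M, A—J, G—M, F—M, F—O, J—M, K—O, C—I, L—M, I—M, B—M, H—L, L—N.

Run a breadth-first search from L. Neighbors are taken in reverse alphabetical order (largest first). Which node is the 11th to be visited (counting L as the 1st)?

Visit L; enqueue O, N, M, J, H, G → queue [O, N, M, J, H, G]
Visit O; enqueue K, F → queue [N, M, J, H, G, K, F]
Visit N → queue [M, J, H, G, K, F]
Visit M; enqueue I, B, A → queue [J, H, G, K, F, I, B, A]
Visit J → queue [H, G, K, F, I, B, A]
Visit H → queue [G, K, F, I, B, A]
Visit G; enqueue E, D → queue [K, F, I, B, A, E, D]
Visit K → queue [F, I, B, A, E, D]
Visit F → queue [I, B, A, E, D]
Visit I; enqueue C → queue [B, A, E, D, C]
Visit B → queue [A, E, D, C]
Visit A → queue [E, D, C]
Visit E → queue [D, C]
Visit D → queue [C]
Visit C → queue []

Visit order: L, O, N, M, J, H, G, K, F, I, B, A, E, D, C

B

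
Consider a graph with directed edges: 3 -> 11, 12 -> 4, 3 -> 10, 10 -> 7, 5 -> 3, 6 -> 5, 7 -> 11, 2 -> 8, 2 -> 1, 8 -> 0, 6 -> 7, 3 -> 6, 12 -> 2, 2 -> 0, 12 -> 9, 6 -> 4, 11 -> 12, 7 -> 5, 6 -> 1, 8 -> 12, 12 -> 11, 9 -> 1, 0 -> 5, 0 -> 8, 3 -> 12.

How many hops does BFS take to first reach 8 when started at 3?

Level 0: 3
Level 1: 6, 10, 11, 12
Level 2: 1, 2, 4, 5, 7, 9
Level 3: 0, 8
8 first appears at level 3.

3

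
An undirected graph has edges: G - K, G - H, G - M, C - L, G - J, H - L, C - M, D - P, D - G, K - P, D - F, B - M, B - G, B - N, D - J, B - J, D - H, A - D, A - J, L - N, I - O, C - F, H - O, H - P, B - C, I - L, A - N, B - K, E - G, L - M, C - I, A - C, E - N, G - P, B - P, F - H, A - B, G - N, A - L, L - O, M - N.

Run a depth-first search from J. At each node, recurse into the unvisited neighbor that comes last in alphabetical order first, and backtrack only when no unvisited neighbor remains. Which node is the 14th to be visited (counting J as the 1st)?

D

Visit J
J → G
G → P
P → K
K → B
B → N
N → M
M → L
L → O
O → I
I → C
C → F
F → H
H → D
D → A
N → E

Visit order: J, G, P, K, B, N, M, L, O, I, C, F, H, D, A, E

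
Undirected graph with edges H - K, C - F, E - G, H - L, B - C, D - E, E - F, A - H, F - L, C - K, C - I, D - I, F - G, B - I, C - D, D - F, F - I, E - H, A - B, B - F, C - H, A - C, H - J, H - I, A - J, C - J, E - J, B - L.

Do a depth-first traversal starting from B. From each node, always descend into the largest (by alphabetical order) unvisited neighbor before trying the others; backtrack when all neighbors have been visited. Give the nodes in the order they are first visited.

B, L, H, K, C, J, E, G, F, I, D, A

Visit B
B → L
L → H
H → K
K → C
C → J
J → E
E → G
G → F
F → I
I → D
J → A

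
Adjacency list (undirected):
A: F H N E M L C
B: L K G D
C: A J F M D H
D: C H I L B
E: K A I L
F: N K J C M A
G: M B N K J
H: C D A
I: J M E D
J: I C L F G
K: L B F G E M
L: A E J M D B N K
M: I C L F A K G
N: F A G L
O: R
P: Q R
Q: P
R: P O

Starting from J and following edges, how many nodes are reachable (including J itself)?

14

BFS from J visits: J, C, F, G, I, L, A, D, H, M, K, N, B, E
Reachable nodes: 14 of 18 total.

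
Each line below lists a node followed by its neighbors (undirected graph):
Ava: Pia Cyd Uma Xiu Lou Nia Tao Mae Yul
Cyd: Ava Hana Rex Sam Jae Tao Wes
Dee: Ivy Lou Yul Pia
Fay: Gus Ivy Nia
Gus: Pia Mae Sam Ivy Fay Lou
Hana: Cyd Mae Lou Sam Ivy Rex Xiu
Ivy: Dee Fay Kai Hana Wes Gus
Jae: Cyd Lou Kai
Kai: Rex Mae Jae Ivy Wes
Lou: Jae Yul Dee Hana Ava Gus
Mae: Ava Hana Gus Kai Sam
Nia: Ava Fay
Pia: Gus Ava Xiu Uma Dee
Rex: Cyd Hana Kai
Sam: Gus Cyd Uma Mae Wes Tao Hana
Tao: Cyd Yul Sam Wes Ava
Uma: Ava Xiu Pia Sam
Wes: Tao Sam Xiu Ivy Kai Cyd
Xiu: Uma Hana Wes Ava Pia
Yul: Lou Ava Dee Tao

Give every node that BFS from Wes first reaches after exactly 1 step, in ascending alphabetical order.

Cyd, Ivy, Kai, Sam, Tao, Xiu

Level 0: Wes
Level 1: Cyd, Ivy, Kai, Sam, Tao, Xiu
Level 2: Ava, Dee, Fay, Gus, Hana, Jae, Mae, Pia, Rex, Uma, Yul
Level 3: Lou, Nia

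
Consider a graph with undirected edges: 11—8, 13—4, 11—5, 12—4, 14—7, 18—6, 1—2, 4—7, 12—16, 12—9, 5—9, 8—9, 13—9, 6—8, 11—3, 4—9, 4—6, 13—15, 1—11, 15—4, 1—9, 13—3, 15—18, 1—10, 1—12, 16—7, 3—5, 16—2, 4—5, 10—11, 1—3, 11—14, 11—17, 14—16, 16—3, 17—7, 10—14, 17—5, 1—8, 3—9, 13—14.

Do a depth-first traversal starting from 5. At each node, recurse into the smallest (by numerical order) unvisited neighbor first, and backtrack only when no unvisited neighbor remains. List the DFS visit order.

Visit 5
5 → 3
3 → 1
1 → 2
2 → 16
16 → 7
7 → 4
4 → 6
6 → 8
8 → 9
9 → 12
9 → 13
13 → 14
14 → 10
10 → 11
11 → 17
13 → 15
15 → 18

5 -> 3 -> 1 -> 2 -> 16 -> 7 -> 4 -> 6 -> 8 -> 9 -> 12 -> 13 -> 14 -> 10 -> 11 -> 17 -> 15 -> 18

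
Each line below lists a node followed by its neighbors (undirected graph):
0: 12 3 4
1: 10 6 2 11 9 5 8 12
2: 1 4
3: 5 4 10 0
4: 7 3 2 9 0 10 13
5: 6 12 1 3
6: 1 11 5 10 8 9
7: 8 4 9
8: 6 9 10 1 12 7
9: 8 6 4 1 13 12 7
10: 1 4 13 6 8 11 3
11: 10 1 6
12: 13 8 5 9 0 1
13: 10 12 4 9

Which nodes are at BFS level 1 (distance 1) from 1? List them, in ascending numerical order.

2, 5, 6, 8, 9, 10, 11, 12

Level 0: 1
Level 1: 2, 5, 6, 8, 9, 10, 11, 12
Level 2: 0, 3, 4, 7, 13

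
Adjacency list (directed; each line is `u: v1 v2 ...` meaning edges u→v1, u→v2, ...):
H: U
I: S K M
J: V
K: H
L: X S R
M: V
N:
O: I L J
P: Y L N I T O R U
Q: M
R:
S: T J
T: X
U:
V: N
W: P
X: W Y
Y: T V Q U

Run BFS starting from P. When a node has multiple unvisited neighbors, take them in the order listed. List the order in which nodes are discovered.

Visit P; enqueue Y, L, N, I, T, O, R, U → queue [Y, L, N, I, T, O, R, U]
Visit Y; enqueue V, Q → queue [L, N, I, T, O, R, U, V, Q]
Visit L; enqueue X, S → queue [N, I, T, O, R, U, V, Q, X, S]
Visit N → queue [I, T, O, R, U, V, Q, X, S]
Visit I; enqueue K, M → queue [T, O, R, U, V, Q, X, S, K, M]
Visit T → queue [O, R, U, V, Q, X, S, K, M]
Visit O; enqueue J → queue [R, U, V, Q, X, S, K, M, J]
Visit R → queue [U, V, Q, X, S, K, M, J]
Visit U → queue [V, Q, X, S, K, M, J]
Visit V → queue [Q, X, S, K, M, J]
Visit Q → queue [X, S, K, M, J]
Visit X; enqueue W → queue [S, K, M, J, W]
Visit S → queue [K, M, J, W]
Visit K; enqueue H → queue [M, J, W, H]
Visit M → queue [J, W, H]
Visit J → queue [W, H]
Visit W → queue [H]
Visit H → queue []

P Y L N I T O R U V Q X S K M J W H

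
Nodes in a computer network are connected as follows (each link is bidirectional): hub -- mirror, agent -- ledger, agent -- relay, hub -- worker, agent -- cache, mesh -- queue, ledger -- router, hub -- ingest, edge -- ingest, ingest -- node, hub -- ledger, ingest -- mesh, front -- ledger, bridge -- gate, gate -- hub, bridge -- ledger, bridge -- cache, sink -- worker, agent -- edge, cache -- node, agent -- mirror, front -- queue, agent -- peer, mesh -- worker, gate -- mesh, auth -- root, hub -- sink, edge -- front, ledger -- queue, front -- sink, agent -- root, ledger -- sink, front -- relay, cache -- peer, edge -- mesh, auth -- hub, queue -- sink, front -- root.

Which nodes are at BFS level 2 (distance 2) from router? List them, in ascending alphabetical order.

agent, bridge, front, hub, queue, sink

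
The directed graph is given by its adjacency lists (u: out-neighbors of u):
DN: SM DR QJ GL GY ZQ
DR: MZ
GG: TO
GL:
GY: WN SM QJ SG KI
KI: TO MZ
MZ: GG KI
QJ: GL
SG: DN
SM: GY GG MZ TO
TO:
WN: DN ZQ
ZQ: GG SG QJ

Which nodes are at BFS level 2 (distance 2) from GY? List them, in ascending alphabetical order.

Level 0: GY
Level 1: KI, QJ, SG, SM, WN
Level 2: DN, GG, GL, MZ, TO, ZQ
Level 3: DR

DN, GG, GL, MZ, TO, ZQ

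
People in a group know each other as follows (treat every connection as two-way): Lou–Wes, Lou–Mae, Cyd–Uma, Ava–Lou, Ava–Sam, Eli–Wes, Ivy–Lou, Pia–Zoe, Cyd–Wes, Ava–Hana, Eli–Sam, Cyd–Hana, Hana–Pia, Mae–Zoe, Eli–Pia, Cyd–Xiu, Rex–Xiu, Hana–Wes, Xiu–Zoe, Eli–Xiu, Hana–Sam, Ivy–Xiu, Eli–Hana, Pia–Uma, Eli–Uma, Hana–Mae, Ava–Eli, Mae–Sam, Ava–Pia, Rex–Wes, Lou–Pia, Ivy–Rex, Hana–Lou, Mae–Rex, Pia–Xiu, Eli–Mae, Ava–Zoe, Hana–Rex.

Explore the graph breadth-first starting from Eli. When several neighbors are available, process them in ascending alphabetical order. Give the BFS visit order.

Eli -> Ava -> Hana -> Mae -> Pia -> Sam -> Uma -> Wes -> Xiu -> Lou -> Zoe -> Cyd -> Rex -> Ivy

Visit Eli; enqueue Ava, Hana, Mae, Pia, Sam, Uma, Wes, Xiu → queue [Ava, Hana, Mae, Pia, Sam, Uma, Wes, Xiu]
Visit Ava; enqueue Lou, Zoe → queue [Hana, Mae, Pia, Sam, Uma, Wes, Xiu, Lou, Zoe]
Visit Hana; enqueue Cyd, Rex → queue [Mae, Pia, Sam, Uma, Wes, Xiu, Lou, Zoe, Cyd, Rex]
Visit Mae → queue [Pia, Sam, Uma, Wes, Xiu, Lou, Zoe, Cyd, Rex]
Visit Pia → queue [Sam, Uma, Wes, Xiu, Lou, Zoe, Cyd, Rex]
Visit Sam → queue [Uma, Wes, Xiu, Lou, Zoe, Cyd, Rex]
Visit Uma → queue [Wes, Xiu, Lou, Zoe, Cyd, Rex]
Visit Wes → queue [Xiu, Lou, Zoe, Cyd, Rex]
Visit Xiu; enqueue Ivy → queue [Lou, Zoe, Cyd, Rex, Ivy]
Visit Lou → queue [Zoe, Cyd, Rex, Ivy]
Visit Zoe → queue [Cyd, Rex, Ivy]
Visit Cyd → queue [Rex, Ivy]
Visit Rex → queue [Ivy]
Visit Ivy → queue []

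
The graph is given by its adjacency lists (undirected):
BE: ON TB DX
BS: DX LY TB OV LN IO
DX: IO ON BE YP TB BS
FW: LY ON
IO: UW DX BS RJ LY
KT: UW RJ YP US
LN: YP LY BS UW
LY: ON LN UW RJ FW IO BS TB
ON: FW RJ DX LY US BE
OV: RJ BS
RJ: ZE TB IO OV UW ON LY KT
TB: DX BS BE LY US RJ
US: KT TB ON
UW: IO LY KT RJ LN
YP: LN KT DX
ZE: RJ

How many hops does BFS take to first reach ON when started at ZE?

2

Level 0: ZE
Level 1: RJ
Level 2: IO, KT, LY, ON, OV, TB, UW
Level 3: BE, BS, DX, FW, LN, US, YP
ON first appears at level 2.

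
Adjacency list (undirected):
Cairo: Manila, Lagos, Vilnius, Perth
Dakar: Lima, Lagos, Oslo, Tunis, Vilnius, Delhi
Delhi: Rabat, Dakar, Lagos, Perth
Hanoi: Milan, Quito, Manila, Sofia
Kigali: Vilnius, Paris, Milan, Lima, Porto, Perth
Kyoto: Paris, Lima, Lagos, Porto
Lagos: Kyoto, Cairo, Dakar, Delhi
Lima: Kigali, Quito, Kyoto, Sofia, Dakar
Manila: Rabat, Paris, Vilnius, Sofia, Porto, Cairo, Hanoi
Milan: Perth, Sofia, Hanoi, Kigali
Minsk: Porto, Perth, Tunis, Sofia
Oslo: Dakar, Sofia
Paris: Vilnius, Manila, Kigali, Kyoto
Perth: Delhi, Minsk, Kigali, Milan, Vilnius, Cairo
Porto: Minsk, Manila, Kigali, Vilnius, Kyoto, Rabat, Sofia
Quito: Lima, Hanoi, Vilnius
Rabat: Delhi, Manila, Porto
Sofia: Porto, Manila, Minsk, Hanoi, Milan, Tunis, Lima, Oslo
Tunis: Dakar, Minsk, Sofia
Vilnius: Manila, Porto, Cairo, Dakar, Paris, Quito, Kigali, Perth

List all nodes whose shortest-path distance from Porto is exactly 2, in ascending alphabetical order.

Cairo, Dakar, Delhi, Hanoi, Lagos, Lima, Milan, Oslo, Paris, Perth, Quito, Tunis

Level 0: Porto
Level 1: Kigali, Kyoto, Manila, Minsk, Rabat, Sofia, Vilnius
Level 2: Cairo, Dakar, Delhi, Hanoi, Lagos, Lima, Milan, Oslo, Paris, Perth, Quito, Tunis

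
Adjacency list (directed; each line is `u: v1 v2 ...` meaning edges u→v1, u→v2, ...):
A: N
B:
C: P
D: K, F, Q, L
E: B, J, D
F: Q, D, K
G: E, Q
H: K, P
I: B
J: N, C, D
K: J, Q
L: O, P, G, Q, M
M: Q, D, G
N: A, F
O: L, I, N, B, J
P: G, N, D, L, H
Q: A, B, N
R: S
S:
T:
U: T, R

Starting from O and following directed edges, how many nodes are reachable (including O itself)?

17

BFS from O visits: O, N, L, J, I, B, F, A, Q, P, M, G, D, C, K, H, E
Reachable nodes: 17 of 21 total.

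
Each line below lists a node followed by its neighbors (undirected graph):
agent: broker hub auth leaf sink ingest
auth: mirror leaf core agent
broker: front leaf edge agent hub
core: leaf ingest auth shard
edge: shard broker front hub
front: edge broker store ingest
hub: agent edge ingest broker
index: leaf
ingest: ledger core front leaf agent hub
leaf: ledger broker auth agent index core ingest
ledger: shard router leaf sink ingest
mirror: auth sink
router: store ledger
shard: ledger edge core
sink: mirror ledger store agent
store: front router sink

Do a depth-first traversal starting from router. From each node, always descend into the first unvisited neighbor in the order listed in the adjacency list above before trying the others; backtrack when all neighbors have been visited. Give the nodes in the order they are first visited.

router store front edge shard ledger leaf broker agent hub ingest core auth mirror sink index

Visit router
router → store
store → front
front → edge
edge → shard
shard → ledger
ledger → leaf
leaf → broker
broker → agent
agent → hub
hub → ingest
ingest → core
core → auth
auth → mirror
mirror → sink
leaf → index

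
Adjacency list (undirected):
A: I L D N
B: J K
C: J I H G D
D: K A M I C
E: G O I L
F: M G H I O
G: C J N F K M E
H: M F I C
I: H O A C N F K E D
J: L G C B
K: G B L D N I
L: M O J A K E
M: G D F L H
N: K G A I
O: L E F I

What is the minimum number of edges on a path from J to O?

Level 0: J
Level 1: B, C, G, L
Level 2: A, D, E, F, H, I, K, M, N, O
O first appears at level 2.

2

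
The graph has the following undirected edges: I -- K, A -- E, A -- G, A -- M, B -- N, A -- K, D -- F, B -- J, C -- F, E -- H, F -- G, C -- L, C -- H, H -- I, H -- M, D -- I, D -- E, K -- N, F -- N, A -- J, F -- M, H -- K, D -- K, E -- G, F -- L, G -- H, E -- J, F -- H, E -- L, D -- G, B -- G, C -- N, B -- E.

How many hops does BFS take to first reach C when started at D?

2

Level 0: D
Level 1: E, F, G, I, K
Level 2: A, B, C, H, J, L, M, N
C first appears at level 2.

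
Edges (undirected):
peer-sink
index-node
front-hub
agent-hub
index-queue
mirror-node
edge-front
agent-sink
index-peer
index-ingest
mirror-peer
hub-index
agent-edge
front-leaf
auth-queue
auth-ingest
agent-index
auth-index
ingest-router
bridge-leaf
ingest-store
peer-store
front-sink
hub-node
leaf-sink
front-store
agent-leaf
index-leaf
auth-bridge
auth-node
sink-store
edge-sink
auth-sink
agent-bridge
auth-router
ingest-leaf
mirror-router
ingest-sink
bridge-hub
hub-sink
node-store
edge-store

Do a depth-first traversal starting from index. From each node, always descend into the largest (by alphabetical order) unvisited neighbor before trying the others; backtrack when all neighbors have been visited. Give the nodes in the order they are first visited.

index, queue, auth, sink, store, peer, mirror, router, ingest, leaf, front, hub, node, bridge, agent, edge

Visit index
index → queue
queue → auth
auth → sink
sink → store
store → peer
peer → mirror
mirror → router
router → ingest
ingest → leaf
leaf → front
front → hub
hub → node
hub → bridge
bridge → agent
agent → edge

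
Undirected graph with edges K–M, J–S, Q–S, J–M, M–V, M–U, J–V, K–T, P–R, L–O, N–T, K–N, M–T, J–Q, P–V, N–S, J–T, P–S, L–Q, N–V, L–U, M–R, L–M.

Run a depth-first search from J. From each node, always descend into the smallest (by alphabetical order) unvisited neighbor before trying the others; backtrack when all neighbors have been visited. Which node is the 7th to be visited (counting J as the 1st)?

Visit J
J → M
M → K
K → N
N → S
S → P
P → R
P → V
S → Q
Q → L
L → O
L → U
N → T

Visit order: J, M, K, N, S, P, R, V, Q, L, O, U, T

R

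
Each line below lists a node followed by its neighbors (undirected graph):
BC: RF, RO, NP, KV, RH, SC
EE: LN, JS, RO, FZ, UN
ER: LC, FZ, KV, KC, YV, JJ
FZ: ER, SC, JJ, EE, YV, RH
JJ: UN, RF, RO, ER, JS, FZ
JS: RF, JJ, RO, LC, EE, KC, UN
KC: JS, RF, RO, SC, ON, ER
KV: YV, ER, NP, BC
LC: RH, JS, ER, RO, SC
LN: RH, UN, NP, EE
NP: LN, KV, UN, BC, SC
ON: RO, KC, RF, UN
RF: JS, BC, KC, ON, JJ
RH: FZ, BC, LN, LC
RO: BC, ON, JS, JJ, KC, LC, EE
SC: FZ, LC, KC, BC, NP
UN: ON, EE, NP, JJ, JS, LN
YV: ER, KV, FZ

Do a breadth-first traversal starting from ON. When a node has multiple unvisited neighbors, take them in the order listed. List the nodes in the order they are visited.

Visit ON; enqueue RO, KC, RF, UN → queue [RO, KC, RF, UN]
Visit RO; enqueue BC, JS, JJ, LC, EE → queue [KC, RF, UN, BC, JS, JJ, LC, EE]
Visit KC; enqueue SC, ER → queue [RF, UN, BC, JS, JJ, LC, EE, SC, ER]
Visit RF → queue [UN, BC, JS, JJ, LC, EE, SC, ER]
Visit UN; enqueue NP, LN → queue [BC, JS, JJ, LC, EE, SC, ER, NP, LN]
Visit BC; enqueue KV, RH → queue [JS, JJ, LC, EE, SC, ER, NP, LN, KV, RH]
Visit JS → queue [JJ, LC, EE, SC, ER, NP, LN, KV, RH]
Visit JJ; enqueue FZ → queue [LC, EE, SC, ER, NP, LN, KV, RH, FZ]
Visit LC → queue [EE, SC, ER, NP, LN, KV, RH, FZ]
Visit EE → queue [SC, ER, NP, LN, KV, RH, FZ]
Visit SC → queue [ER, NP, LN, KV, RH, FZ]
Visit ER; enqueue YV → queue [NP, LN, KV, RH, FZ, YV]
Visit NP → queue [LN, KV, RH, FZ, YV]
Visit LN → queue [KV, RH, FZ, YV]
Visit KV → queue [RH, FZ, YV]
Visit RH → queue [FZ, YV]
Visit FZ → queue [YV]
Visit YV → queue []

ON → RO → KC → RF → UN → BC → JS → JJ → LC → EE → SC → ER → NP → LN → KV → RH → FZ → YV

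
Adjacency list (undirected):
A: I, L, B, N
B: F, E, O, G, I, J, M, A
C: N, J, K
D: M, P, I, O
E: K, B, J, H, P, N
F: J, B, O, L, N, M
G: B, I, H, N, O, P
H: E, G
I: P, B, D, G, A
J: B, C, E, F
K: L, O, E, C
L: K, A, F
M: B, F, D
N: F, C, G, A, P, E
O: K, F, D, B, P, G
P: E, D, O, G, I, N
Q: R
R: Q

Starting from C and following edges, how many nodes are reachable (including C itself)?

16

BFS from C visits: C, J, K, N, B, E, F, L, O, A, G, P, I, M, H, D
Reachable nodes: 16 of 18 total.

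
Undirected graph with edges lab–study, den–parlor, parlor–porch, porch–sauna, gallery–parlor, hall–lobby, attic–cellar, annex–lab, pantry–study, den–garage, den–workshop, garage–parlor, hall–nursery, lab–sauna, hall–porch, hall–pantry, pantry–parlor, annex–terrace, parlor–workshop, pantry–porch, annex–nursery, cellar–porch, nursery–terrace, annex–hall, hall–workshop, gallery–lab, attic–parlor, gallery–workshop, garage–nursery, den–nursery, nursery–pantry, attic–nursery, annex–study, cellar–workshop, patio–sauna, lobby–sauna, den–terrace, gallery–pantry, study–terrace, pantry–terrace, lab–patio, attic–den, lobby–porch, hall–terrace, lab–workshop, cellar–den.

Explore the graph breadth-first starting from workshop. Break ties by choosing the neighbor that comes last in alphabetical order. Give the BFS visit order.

Visit workshop; enqueue parlor, lab, hall, gallery, den, cellar → queue [parlor, lab, hall, gallery, den, cellar]
Visit parlor; enqueue porch, pantry, garage, attic → queue [lab, hall, gallery, den, cellar, porch, pantry, garage, attic]
Visit lab; enqueue study, sauna, patio, annex → queue [hall, gallery, den, cellar, porch, pantry, garage, attic, study, sauna, patio, annex]
Visit hall; enqueue terrace, nursery, lobby → queue [gallery, den, cellar, porch, pantry, garage, attic, study, sauna, patio, annex, terrace, nursery, lobby]
Visit gallery → queue [den, cellar, porch, pantry, garage, attic, study, sauna, patio, annex, terrace, nursery, lobby]
Visit den → queue [cellar, porch, pantry, garage, attic, study, sauna, patio, annex, terrace, nursery, lobby]
Visit cellar → queue [porch, pantry, garage, attic, study, sauna, patio, annex, terrace, nursery, lobby]
Visit porch → queue [pantry, garage, attic, study, sauna, patio, annex, terrace, nursery, lobby]
Visit pantry → queue [garage, attic, study, sauna, patio, annex, terrace, nursery, lobby]
Visit garage → queue [attic, study, sauna, patio, annex, terrace, nursery, lobby]
Visit attic → queue [study, sauna, patio, annex, terrace, nursery, lobby]
Visit study → queue [sauna, patio, annex, terrace, nursery, lobby]
Visit sauna → queue [patio, annex, terrace, nursery, lobby]
Visit patio → queue [annex, terrace, nursery, lobby]
Visit annex → queue [terrace, nursery, lobby]
Visit terrace → queue [nursery, lobby]
Visit nursery → queue [lobby]
Visit lobby → queue []

workshop -> parlor -> lab -> hall -> gallery -> den -> cellar -> porch -> pantry -> garage -> attic -> study -> sauna -> patio -> annex -> terrace -> nursery -> lobby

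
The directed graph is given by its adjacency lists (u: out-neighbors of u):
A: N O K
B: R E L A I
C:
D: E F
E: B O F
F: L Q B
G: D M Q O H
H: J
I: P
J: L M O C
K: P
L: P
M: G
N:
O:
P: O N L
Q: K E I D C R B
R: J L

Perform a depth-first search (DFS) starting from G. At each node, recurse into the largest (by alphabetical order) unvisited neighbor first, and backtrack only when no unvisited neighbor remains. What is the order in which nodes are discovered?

Visit G
G → Q
Q → R
R → L
L → P
P → O
P → N
R → J
J → M
J → C
Q → K
Q → I
Q → E
E → F
F → B
B → A
Q → D
G → H

G → Q → R → L → P → O → N → J → M → C → K → I → E → F → B → A → D → H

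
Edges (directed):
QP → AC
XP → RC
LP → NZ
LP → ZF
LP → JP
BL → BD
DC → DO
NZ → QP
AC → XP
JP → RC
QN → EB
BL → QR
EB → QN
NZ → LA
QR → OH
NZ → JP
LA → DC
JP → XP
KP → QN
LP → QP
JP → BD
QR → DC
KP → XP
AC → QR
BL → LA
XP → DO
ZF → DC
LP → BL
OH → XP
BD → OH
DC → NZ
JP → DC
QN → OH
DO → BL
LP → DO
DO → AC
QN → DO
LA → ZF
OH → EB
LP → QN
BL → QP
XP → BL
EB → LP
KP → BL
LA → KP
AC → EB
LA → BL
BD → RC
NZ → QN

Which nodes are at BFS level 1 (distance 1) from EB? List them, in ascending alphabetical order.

Level 0: EB
Level 1: LP, QN
Level 2: BL, DO, JP, NZ, OH, QP, ZF
Level 3: AC, BD, DC, LA, QR, RC, XP
Level 4: KP

LP, QN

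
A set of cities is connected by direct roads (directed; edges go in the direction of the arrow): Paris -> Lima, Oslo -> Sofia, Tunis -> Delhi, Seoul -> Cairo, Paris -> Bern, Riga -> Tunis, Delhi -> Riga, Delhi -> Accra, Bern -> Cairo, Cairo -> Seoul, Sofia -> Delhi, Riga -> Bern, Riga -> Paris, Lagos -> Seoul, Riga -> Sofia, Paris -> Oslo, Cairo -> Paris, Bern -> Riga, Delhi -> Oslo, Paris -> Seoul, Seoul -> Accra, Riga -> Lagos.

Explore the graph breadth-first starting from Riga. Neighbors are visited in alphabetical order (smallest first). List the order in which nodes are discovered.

Visit Riga; enqueue Bern, Lagos, Paris, Sofia, Tunis → queue [Bern, Lagos, Paris, Sofia, Tunis]
Visit Bern; enqueue Cairo → queue [Lagos, Paris, Sofia, Tunis, Cairo]
Visit Lagos; enqueue Seoul → queue [Paris, Sofia, Tunis, Cairo, Seoul]
Visit Paris; enqueue Lima, Oslo → queue [Sofia, Tunis, Cairo, Seoul, Lima, Oslo]
Visit Sofia; enqueue Delhi → queue [Tunis, Cairo, Seoul, Lima, Oslo, Delhi]
Visit Tunis → queue [Cairo, Seoul, Lima, Oslo, Delhi]
Visit Cairo → queue [Seoul, Lima, Oslo, Delhi]
Visit Seoul; enqueue Accra → queue [Lima, Oslo, Delhi, Accra]
Visit Lima → queue [Oslo, Delhi, Accra]
Visit Oslo → queue [Delhi, Accra]
Visit Delhi → queue [Accra]
Visit Accra → queue []

Riga → Bern → Lagos → Paris → Sofia → Tunis → Cairo → Seoul → Lima → Oslo → Delhi → Accra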